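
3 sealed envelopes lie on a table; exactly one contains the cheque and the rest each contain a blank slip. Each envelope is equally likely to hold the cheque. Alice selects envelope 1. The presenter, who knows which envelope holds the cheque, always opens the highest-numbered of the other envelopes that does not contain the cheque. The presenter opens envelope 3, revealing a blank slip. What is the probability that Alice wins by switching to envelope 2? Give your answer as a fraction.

1/2

Consider each possible location of the cheque in turn.
If it is in either of envelopes 1 and 2 (prior 1/3 each): envelope 3 is the highest-numbered option available, probability 1; weight (1/3)·1 = 1/3 each.
If it is in envelope 3 (prior 1/3): the presenter opened envelope 3, so this case is ruled out; weight (1/3)·0 = 0.
The weights sum to 2/3.
So P(the cheque in envelope 2 | the presenter opened envelope 3) = (1/3) / (2/3) = 1/2.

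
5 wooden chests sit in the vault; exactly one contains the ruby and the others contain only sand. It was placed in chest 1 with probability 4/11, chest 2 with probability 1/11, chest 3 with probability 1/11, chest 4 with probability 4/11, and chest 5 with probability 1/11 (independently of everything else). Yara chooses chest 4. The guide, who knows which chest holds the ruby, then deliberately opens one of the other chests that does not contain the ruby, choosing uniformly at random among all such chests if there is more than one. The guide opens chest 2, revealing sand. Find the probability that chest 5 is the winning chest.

1/9

Consider each possible location of the ruby in turn.
If it is in chest 1 (prior 4/11): the guide has 3 equally likely choices, so probability 1/3; weight (4/11)·(1/3) = 4/33.
If it is in chest 2 (prior 1/11): the guide opened chest 2, so this case is ruled out; weight (1/11)·0 = 0.
If it is in either of chests 3 and 5 (prior 1/11 each): the guide has 3 equally likely choices, so probability 1/3; weight (1/11)·(1/3) = 1/33 each.
If it is in chest 4 (prior 4/11): the guide has 4 equally likely choices, so probability 1/4; weight (4/11)·(1/4) = 1/11.
The weights sum to 3/11.
So P(the ruby in chest 5 | the guide opened chest 2) = (1/33) / (3/11) = 1/9.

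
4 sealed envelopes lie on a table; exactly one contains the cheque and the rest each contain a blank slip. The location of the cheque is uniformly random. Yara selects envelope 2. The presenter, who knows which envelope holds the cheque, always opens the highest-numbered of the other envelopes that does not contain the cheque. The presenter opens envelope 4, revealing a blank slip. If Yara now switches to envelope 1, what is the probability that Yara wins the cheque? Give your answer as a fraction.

1/3

Consider each possible location of the cheque in turn.
If it is in any of envelopes 1, 2, and 3 (prior 1/4 each): envelope 4 is the highest-numbered option available, probability 1; weight (1/4)·1 = 1/4 each.
If it is in envelope 4 (prior 1/4): the presenter opened envelope 4, so this case is ruled out; weight (1/4)·0 = 0.
The weights sum to 3/4.
So P(the cheque in envelope 1 | the presenter opened envelope 4) = (1/4) / (3/4) = 1/3.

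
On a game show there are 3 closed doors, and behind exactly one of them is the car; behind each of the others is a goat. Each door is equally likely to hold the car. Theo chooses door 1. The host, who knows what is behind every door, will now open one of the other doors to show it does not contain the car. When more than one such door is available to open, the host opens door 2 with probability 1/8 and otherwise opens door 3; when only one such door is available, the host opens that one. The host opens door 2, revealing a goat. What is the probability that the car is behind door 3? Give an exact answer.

Condition on the true location of the car.
If it is behind door 1 (prior 1/3): door 2 is available, opened with probability 1/8; weight (1/3)·(1/8) = 1/24.
If it is behind door 2 (prior 1/3): the host opened door 2, so this case is ruled out; weight (1/3)·0 = 0.
If it is behind door 3 (prior 1/3): only door 2 is available, probability 1; weight (1/3)·1 = 1/3.
The weights sum to 3/8.
So P(the car behind door 3 | the host opened door 2) = (1/3) / (3/8) = 8/9.

8/9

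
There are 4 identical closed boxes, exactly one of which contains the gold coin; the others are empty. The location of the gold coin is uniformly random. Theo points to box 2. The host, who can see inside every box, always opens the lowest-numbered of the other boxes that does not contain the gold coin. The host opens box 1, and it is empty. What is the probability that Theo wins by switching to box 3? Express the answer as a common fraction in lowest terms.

Apply Bayes' rule, conditioning on where the gold coin actually is.
If it is in box 1 (prior 1/4): the host opened box 1, so this case is ruled out; weight (1/4)·0 = 0.
If it is in any of boxes 2, 3, and 4 (prior 1/4 each): box 1 is the lowest-numbered option available, probability 1; weight (1/4)·1 = 1/4 each.
The weights sum to 3/4.
So P(the gold coin in box 3 | the host opened box 1) = (1/4) / (3/4) = 1/3.

1/3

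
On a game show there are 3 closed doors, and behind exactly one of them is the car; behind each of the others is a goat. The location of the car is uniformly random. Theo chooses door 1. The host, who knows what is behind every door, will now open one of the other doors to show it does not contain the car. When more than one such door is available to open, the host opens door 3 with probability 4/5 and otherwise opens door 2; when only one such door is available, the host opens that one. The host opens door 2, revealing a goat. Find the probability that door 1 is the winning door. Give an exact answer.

Apply Bayes' rule, conditioning on where the car actually is.
If it is behind door 1 (prior 1/3): door 3 is available but not opened, probability 1/5; weight (1/3)·(1/5) = 1/15.
If it is behind door 2 (prior 1/3): the host opened door 2, so this case is ruled out; weight (1/3)·0 = 0.
If it is behind door 3 (prior 1/3): only door 2 is available, probability 1; weight (1/3)·1 = 1/3.
The weights sum to 2/5.
So P(the car behind door 1 | the host opened door 2) = (1/15) / (2/5) = 1/6.

1/6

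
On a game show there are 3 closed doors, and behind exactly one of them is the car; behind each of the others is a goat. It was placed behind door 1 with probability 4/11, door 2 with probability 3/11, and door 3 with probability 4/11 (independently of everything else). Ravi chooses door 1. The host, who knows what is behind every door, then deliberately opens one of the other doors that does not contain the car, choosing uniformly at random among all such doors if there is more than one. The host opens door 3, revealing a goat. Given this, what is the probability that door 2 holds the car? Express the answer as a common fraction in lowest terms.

Condition on the true location of the car.
If it is behind door 1 (prior 4/11): the host has 2 equally likely choices, so probability 1/2; weight (4/11)·(1/2) = 2/11.
If it is behind door 2 (prior 3/11): the host has no choice, probability 1; weight (3/11)·1 = 3/11.
If it is behind door 3 (prior 4/11): the host opened door 3, so this case is ruled out; weight (4/11)·0 = 0.
The weights sum to 5/11.
So P(the car behind door 2 | the host opened door 3) = (3/11) / (5/11) = 3/5.

3/5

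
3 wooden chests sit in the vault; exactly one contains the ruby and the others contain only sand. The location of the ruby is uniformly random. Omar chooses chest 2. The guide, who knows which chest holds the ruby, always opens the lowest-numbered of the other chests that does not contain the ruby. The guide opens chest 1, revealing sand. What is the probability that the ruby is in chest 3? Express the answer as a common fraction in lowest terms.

1/2

Condition on the true location of the ruby.
If it is in chest 1 (prior 1/3): the guide opened chest 1, so this case is ruled out; weight (1/3)·0 = 0.
If it is in either of chests 2 and 3 (prior 1/3 each): chest 1 is the lowest-numbered option available, probability 1; weight (1/3)·1 = 1/3 each.
The weights sum to 2/3.
So P(the ruby in chest 3 | the guide opened chest 1) = (1/3) / (2/3) = 1/2.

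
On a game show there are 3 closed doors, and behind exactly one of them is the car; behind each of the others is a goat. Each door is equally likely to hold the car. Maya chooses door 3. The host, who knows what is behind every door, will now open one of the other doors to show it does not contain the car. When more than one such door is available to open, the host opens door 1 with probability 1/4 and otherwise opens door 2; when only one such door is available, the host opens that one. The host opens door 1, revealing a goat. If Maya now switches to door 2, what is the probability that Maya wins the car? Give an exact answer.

Condition on the true location of the car.
If it is behind door 1 (prior 1/3): the host opened door 1, so this case is ruled out; weight (1/3)·0 = 0.
If it is behind door 2 (prior 1/3): only door 1 is available, probability 1; weight (1/3)·1 = 1/3.
If it is behind door 3 (prior 1/3): door 1 is available, opened with probability 1/4; weight (1/3)·(1/4) = 1/12.
The weights sum to 5/12.
So P(the car behind door 2 | the host opened door 1) = (1/3) / (5/12) = 4/5.

4/5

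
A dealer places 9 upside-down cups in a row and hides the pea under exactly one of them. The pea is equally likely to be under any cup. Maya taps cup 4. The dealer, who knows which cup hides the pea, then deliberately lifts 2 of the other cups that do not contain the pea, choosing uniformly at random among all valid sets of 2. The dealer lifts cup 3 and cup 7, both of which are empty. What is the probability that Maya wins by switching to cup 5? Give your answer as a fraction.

4/27

Condition on the true location of the pea.
If it is under any of cups 1, 2, 5, 6, 8, and 9 (prior 1/9 each): the dealer has 21 equally likely choices, so probability 1/21; weight (1/9)·(1/21) = 1/189 each.
If it is under either of cups 3 and 7 (prior 1/9 each): that cup was opened and seen not to hold the prize — ruled out; weight (1/9)·0 = 0 each.
If it is under cup 4 (prior 1/9): the dealer has 28 equally likely choices, so probability 1/28; weight (1/9)·(1/28) = 1/252.
The weights sum to 1/28.
So P(the pea under cup 5 | the dealer opened cup 3 and cup 7) = (1/189) / (1/28) = 4/27.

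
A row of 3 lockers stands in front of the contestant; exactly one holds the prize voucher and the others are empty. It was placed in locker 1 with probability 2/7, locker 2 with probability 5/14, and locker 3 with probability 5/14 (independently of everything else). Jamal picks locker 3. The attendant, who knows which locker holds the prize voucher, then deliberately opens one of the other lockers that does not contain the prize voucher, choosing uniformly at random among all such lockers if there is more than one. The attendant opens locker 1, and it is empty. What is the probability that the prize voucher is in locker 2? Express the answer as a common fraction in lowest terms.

Condition on the true location of the prize voucher.
If it is in locker 1 (prior 2/7): the attendant opened locker 1, so this case is ruled out; weight (2/7)·0 = 0.
If it is in locker 2 (prior 5/14): the attendant has no choice, probability 1; weight (5/14)·1 = 5/14.
If it is in locker 3 (prior 5/14): the attendant has 2 equally likely choices, so probability 1/2; weight (5/14)·(1/2) = 5/28.
The weights sum to 15/28.
So P(the prize voucher in locker 2 | the attendant opened locker 1) = (5/14) / (15/28) = 2/3.

2/3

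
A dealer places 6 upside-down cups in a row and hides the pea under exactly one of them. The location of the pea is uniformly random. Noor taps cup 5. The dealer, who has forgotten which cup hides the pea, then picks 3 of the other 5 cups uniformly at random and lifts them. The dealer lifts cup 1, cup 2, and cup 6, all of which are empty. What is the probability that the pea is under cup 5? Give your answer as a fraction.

Condition on the true location of the pea.
If it is under any of cups 1, 2, and 6 (prior 1/6 each): that cup was opened and seen not to hold the prize — ruled out; weight (1/6)·0 = 0 each.
If it is under any of cups 3, 4, and 5 (prior 1/6 each): the dealer picks exactly this set with probability 1/10 regardless, and none is the prize; weight (1/6)·(1/10) = 1/60 each.
The weights sum to 1/20.
So P(the pea under cup 5 | the dealer opened cup 1, cup 2, and cup 6) = (1/60) / (1/20) = 1/3.

1/3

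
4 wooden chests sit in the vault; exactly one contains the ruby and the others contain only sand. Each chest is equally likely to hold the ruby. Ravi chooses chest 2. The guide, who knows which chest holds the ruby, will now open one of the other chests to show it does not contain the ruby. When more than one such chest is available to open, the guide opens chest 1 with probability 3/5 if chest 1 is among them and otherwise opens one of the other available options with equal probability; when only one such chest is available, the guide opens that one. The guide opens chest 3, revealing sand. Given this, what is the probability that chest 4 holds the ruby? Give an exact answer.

4/11

Consider each possible location of the ruby in turn.
If it is in chest 1 (prior 1/4): chest 1 holds the prize so is unavailable; the guide chooses uniformly among the 2 others, probability 1/2; weight (1/4)·(1/2) = 1/8.
If it is in chest 2 (prior 1/4): chest 1 is available but not opened; chest 3 gets probability (1 − 3/5)/2 = 1/5; weight (1/4)·(1/5) = 1/20.
If it is in chest 3 (prior 1/4): the guide opened chest 3, so this case is ruled out; weight (1/4)·0 = 0.
If it is in chest 4 (prior 1/4): chest 1 is available but not opened, probability 2/5; weight (1/4)·(2/5) = 1/10.
The weights sum to 11/40.
So P(the ruby in chest 4 | the guide opened chest 3) = (1/10) / (11/40) = 4/11.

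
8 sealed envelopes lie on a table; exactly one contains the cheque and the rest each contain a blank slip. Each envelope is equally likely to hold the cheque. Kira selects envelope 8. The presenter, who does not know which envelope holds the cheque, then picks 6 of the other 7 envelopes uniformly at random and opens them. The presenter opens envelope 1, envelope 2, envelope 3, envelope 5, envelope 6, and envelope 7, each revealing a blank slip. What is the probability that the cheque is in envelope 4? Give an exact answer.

Apply Bayes' rule, conditioning on where the cheque actually is.
If it is in any of envelopes 1, 2, 3, 5, 6, and 7 (prior 1/8 each): that envelope was opened and seen not to hold the prize — ruled out; weight (1/8)·0 = 0 each.
If it is in either of envelopes 4 and 8 (prior 1/8 each): the presenter picks exactly this set with probability 1/7 regardless, and none is the prize; weight (1/8)·(1/7) = 1/56 each.
The weights sum to 1/28.
So P(the cheque in envelope 4 | the presenter opened envelope 1, envelope 2, envelope 3, envelope 5, envelope 6, and envelope 7) = (1/56) / (1/28) = 1/2.

1/2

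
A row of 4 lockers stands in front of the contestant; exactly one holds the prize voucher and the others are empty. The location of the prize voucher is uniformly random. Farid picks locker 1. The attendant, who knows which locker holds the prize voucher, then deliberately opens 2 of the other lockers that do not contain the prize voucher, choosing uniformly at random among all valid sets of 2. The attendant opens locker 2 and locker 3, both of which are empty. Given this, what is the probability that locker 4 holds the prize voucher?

3/4

Consider each possible location of the prize voucher in turn.
If it is in locker 1 (prior 1/4): the attendant has 3 equally likely choices, so probability 1/3; weight (1/4)·(1/3) = 1/12.
If it is in either of lockers 2 and 3 (prior 1/4 each): that locker was opened and seen not to hold the prize — ruled out; weight (1/4)·0 = 0 each.
If it is in locker 4 (prior 1/4): the attendant has no choice, probability 1; weight (1/4)·1 = 1/4.
The weights sum to 1/3.
So P(the prize voucher in locker 4 | the attendant opened locker 2 and locker 3) = (1/4) / (1/3) = 3/4.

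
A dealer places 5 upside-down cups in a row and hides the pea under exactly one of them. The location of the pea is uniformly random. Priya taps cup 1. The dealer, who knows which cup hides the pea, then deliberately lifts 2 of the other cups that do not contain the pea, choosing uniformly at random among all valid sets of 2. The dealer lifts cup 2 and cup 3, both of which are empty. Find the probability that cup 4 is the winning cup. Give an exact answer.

Condition on the true location of the pea.
If it is under cup 1 (prior 1/5): the dealer has 6 equally likely choices, so probability 1/6; weight (1/5)·(1/6) = 1/30.
If it is under either of cups 2 and 3 (prior 1/5 each): that cup was opened and seen not to hold the prize — ruled out; weight (1/5)·0 = 0 each.
If it is under either of cups 4 and 5 (prior 1/5 each): the dealer has 3 equally likely choices, so probability 1/3; weight (1/5)·(1/3) = 1/15 each.
The weights sum to 1/6.
So P(the pea under cup 4 | the dealer opened cup 2 and cup 3) = (1/15) / (1/6) = 2/5.

2/5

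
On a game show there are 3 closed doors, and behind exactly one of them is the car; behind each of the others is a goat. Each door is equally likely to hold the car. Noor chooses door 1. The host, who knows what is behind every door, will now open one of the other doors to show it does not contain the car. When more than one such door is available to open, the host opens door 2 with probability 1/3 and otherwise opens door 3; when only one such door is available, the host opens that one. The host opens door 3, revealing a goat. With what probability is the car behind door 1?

Condition on the true location of the car.
If it is behind door 1 (prior 1/3): door 2 is available but not opened, probability 2/3; weight (1/3)·(2/3) = 2/9.
If it is behind door 2 (prior 1/3): only door 3 is available, probability 1; weight (1/3)·1 = 1/3.
If it is behind door 3 (prior 1/3): the host opened door 3, so this case is ruled out; weight (1/3)·0 = 0.
The weights sum to 5/9.
So P(the car behind door 1 | the host opened door 3) = (2/9) / (5/9) = 2/5.

2/5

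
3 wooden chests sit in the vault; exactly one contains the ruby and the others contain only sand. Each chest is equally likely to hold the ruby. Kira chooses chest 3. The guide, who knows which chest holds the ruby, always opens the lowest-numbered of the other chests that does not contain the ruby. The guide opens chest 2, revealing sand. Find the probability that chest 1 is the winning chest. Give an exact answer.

1

Consider each possible location of the ruby in turn.
If it is in chest 1 (prior 1/3): chest 2 is the lowest-numbered option available, probability 1; weight (1/3)·1 = 1/3.
If it is in chest 2 (prior 1/3): the guide opened chest 2, so this case is ruled out; weight (1/3)·0 = 0.
If it is in chest 3 (prior 1/3): the guide would have opened chest 1 instead, probability 0; weight (1/3)·0 = 0.
The weights sum to 1/3.
So P(the ruby in chest 1 | the guide opened chest 2) = (1/3) / (1/3) = 1.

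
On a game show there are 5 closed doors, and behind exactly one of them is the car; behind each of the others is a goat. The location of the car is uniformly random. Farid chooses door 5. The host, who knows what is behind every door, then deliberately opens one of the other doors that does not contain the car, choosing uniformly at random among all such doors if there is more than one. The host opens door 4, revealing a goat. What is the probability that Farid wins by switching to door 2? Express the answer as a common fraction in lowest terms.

Condition on the true location of the car.
If it is behind any of doors 1, 2, and 3 (prior 1/5 each): the host has 3 equally likely choices, so probability 1/3; weight (1/5)·(1/3) = 1/15 each.
If it is behind door 4 (prior 1/5): the host opened door 4, so this case is ruled out; weight (1/5)·0 = 0.
If it is behind door 5 (prior 1/5): the host has 4 equally likely choices, so probability 1/4; weight (1/5)·(1/4) = 1/20.
The weights sum to 1/4.
So P(the car behind door 2 | the host opened door 4) = (1/15) / (1/4) = 4/15.

4/15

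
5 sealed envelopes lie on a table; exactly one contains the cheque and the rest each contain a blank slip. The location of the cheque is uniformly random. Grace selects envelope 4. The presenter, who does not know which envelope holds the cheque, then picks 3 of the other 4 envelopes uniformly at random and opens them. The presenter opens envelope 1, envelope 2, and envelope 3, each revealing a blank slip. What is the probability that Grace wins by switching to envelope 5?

Consider each possible location of the cheque in turn.
If it is in any of envelopes 1, 2, and 3 (prior 1/5 each): that envelope was opened and seen not to hold the prize — ruled out; weight (1/5)·0 = 0 each.
If it is in either of envelopes 4 and 5 (prior 1/5 each): the presenter picks exactly this set with probability 1/4 regardless, and none is the prize; weight (1/5)·(1/4) = 1/20 each.
The weights sum to 1/10.
So P(the cheque in envelope 5 | the presenter opened envelope 1, envelope 2, and envelope 3) = (1/20) / (1/10) = 1/2.

1/2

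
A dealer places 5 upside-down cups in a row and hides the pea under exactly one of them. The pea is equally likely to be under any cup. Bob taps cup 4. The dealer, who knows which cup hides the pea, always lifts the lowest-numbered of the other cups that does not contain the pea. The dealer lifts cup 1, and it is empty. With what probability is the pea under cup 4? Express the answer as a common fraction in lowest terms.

1/4

Consider each possible location of the pea in turn.
If it is under cup 1 (prior 1/5): the dealer opened cup 1, so this case is ruled out; weight (1/5)·0 = 0.
If it is under any of cups 2, 3, 4, and 5 (prior 1/5 each): cup 1 is the lowest-numbered option available, probability 1; weight (1/5)·1 = 1/5 each.
The weights sum to 4/5.
So P(the pea under cup 4 | the dealer opened cup 1) = (1/5) / (4/5) = 1/4.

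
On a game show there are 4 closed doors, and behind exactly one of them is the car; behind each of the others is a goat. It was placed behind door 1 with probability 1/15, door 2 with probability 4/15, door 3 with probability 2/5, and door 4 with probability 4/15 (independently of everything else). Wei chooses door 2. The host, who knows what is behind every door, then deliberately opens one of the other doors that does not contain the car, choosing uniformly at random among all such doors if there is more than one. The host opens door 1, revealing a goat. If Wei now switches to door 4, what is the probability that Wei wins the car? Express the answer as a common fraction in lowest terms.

Consider each possible location of the car in turn.
If it is behind door 1 (prior 1/15): the host opened door 1, so this case is ruled out; weight (1/15)·0 = 0.
If it is behind door 2 (prior 4/15): the host has 3 equally likely choices, so probability 1/3; weight (4/15)·(1/3) = 4/45.
If it is behind door 3 (prior 2/5): the host has 2 equally likely choices, so probability 1/2; weight (2/5)·(1/2) = 1/5.
If it is behind door 4 (prior 4/15): the host has 2 equally likely choices, so probability 1/2; weight (4/15)·(1/2) = 2/15.
The weights sum to 19/45.
So P(the car behind door 4 | the host opened door 1) = (2/15) / (19/45) = 6/19.

6/19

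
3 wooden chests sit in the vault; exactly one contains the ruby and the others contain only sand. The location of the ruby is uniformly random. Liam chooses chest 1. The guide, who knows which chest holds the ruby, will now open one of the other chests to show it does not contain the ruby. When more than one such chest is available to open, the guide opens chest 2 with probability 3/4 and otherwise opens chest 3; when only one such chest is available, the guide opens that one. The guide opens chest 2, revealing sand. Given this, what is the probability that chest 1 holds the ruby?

3/7

Apply Bayes' rule, conditioning on where the ruby actually is.
If it is in chest 1 (prior 1/3): chest 2 is available, opened with probability 3/4; weight (1/3)·(3/4) = 1/4.
If it is in chest 2 (prior 1/3): the guide opened chest 2, so this case is ruled out; weight (1/3)·0 = 0.
If it is in chest 3 (prior 1/3): only chest 2 is available, probability 1; weight (1/3)·1 = 1/3.
The weights sum to 7/12.
So P(the ruby in chest 1 | the guide opened chest 2) = (1/4) / (7/12) = 3/7.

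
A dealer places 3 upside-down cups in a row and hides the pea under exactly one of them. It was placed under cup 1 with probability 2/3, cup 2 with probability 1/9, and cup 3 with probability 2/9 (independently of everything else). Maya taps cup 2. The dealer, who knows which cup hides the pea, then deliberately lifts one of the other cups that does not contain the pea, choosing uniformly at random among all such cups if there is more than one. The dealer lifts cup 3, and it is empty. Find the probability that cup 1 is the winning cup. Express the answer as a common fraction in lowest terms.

12/13

Consider each possible location of the pea in turn.
If it is under cup 1 (prior 2/3): the dealer has no choice, probability 1; weight (2/3)·1 = 2/3.
If it is under cup 2 (prior 1/9): the dealer has 2 equally likely choices, so probability 1/2; weight (1/9)·(1/2) = 1/18.
If it is under cup 3 (prior 2/9): the dealer opened cup 3, so this case is ruled out; weight (2/9)·0 = 0.
The weights sum to 13/18.
So P(the pea under cup 1 | the dealer opened cup 3) = (2/3) / (13/18) = 12/13.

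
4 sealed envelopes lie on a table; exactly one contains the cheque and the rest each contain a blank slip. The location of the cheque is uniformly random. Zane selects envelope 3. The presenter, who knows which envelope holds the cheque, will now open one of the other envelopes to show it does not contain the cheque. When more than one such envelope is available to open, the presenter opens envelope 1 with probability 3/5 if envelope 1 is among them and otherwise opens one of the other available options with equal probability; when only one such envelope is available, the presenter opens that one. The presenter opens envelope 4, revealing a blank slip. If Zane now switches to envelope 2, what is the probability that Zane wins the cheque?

Consider each possible location of the cheque in turn.
If it is in envelope 1 (prior 1/4): envelope 1 holds the prize so is unavailable; the presenter chooses uniformly among the 2 others, probability 1/2; weight (1/4)·(1/2) = 1/8.
If it is in envelope 2 (prior 1/4): envelope 1 is available but not opened, probability 2/5; weight (1/4)·(2/5) = 1/10.
If it is in envelope 3 (prior 1/4): envelope 1 is available but not opened; envelope 4 gets probability (1 − 3/5)/2 = 1/5; weight (1/4)·(1/5) = 1/20.
If it is in envelope 4 (prior 1/4): the presenter opened envelope 4, so this case is ruled out; weight (1/4)·0 = 0.
The weights sum to 11/40.
So P(the cheque in envelope 2 | the presenter opened envelope 4) = (1/10) / (11/40) = 4/11.

4/11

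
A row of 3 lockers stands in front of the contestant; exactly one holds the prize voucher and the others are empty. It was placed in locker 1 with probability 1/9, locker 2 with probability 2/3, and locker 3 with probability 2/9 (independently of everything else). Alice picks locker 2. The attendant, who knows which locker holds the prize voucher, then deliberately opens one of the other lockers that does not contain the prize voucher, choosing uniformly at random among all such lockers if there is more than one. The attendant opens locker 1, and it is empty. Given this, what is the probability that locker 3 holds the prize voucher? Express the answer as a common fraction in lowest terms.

2/5

Apply Bayes' rule, conditioning on where the prize voucher actually is.
If it is in locker 1 (prior 1/9): the attendant opened locker 1, so this case is ruled out; weight (1/9)·0 = 0.
If it is in locker 2 (prior 2/3): the attendant has 2 equally likely choices, so probability 1/2; weight (2/3)·(1/2) = 1/3.
If it is in locker 3 (prior 2/9): the attendant has no choice, probability 1; weight (2/9)·1 = 2/9.
The weights sum to 5/9.
So P(the prize voucher in locker 3 | the attendant opened locker 1) = (2/9) / (5/9) = 2/5.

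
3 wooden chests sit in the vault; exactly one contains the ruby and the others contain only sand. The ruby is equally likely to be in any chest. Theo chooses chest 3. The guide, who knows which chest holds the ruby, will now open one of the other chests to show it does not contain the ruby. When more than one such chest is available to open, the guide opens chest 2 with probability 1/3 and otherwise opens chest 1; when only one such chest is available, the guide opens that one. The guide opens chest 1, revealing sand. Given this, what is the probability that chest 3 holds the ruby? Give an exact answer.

Condition on the true location of the ruby.
If it is in chest 1 (prior 1/3): the guide opened chest 1, so this case is ruled out; weight (1/3)·0 = 0.
If it is in chest 2 (prior 1/3): only chest 1 is available, probability 1; weight (1/3)·1 = 1/3.
If it is in chest 3 (prior 1/3): chest 2 is available but not opened, probability 2/3; weight (1/3)·(2/3) = 2/9.
The weights sum to 5/9.
So P(the ruby in chest 3 | the guide opened chest 1) = (2/9) / (5/9) = 2/5.

2/5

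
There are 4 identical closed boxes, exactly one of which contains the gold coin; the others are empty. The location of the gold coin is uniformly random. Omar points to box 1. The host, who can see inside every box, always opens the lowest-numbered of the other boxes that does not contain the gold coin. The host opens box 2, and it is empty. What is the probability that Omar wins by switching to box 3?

1/3

Consider each possible location of the gold coin in turn.
If it is in any of boxes 1, 3, and 4 (prior 1/4 each): box 2 is the lowest-numbered option available, probability 1; weight (1/4)·1 = 1/4 each.
If it is in box 2 (prior 1/4): the host opened box 2, so this case is ruled out; weight (1/4)·0 = 0.
The weights sum to 3/4.
So P(the gold coin in box 3 | the host opened box 2) = (1/4) / (3/4) = 1/3.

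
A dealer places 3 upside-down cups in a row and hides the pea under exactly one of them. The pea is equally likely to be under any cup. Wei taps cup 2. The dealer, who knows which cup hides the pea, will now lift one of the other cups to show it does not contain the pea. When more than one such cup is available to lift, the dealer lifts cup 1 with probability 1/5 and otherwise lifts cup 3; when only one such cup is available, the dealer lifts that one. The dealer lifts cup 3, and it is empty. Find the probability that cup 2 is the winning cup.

4/9

Condition on the true location of the pea.
If it is under cup 1 (prior 1/3): only cup 3 is available, probability 1; weight (1/3)·1 = 1/3.
If it is under cup 2 (prior 1/3): cup 1 is available but not opened, probability 4/5; weight (1/3)·(4/5) = 4/15.
If it is under cup 3 (prior 1/3): the dealer opened cup 3, so this case is ruled out; weight (1/3)·0 = 0.
The weights sum to 3/5.
So P(the pea under cup 2 | the dealer opened cup 3) = (4/15) / (3/5) = 4/9.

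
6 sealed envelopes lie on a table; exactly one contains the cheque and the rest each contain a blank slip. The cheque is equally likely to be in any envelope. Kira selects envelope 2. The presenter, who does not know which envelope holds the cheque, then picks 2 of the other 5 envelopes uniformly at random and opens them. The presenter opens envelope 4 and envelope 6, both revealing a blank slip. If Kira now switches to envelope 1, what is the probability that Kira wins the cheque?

1/4

Consider each possible location of the cheque in turn.
If it is in any of envelopes 1, 2, 3, and 5 (prior 1/6 each): the presenter picks exactly this set with probability 1/10 regardless, and none is the prize; weight (1/6)·(1/10) = 1/60 each.
If it is in either of envelopes 4 and 6 (prior 1/6 each): that envelope was opened and seen not to hold the prize — ruled out; weight (1/6)·0 = 0 each.
The weights sum to 1/15.
So P(the cheque in envelope 1 | the presenter opened envelope 4 and envelope 6) = (1/60) / (1/15) = 1/4.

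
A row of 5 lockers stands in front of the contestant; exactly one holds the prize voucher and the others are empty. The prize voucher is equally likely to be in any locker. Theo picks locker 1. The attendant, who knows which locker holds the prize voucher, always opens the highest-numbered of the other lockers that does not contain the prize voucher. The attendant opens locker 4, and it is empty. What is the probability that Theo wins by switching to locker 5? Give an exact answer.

1

Condition on the true location of the prize voucher.
If it is in any of lockers 1, 2, and 3 (prior 1/5 each): the attendant would have opened locker 5 instead, probability 0; weight (1/5)·0 = 0 each.
If it is in locker 4 (prior 1/5): the attendant opened locker 4, so this case is ruled out; weight (1/5)·0 = 0.
If it is in locker 5 (prior 1/5): locker 4 is the highest-numbered option available, probability 1; weight (1/5)·1 = 1/5.
The weights sum to 1/5.
So P(the prize voucher in locker 5 | the attendant opened locker 4) = (1/5) / (1/5) = 1.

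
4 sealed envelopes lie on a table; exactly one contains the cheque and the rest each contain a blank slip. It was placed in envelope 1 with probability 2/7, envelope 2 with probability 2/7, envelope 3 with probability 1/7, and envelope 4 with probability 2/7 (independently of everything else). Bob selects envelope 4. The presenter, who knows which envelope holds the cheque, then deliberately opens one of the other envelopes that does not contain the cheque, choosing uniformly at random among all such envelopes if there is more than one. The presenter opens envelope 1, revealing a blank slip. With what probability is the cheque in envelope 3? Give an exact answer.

Apply Bayes' rule, conditioning on where the cheque actually is.
If it is in envelope 1 (prior 2/7): the presenter opened envelope 1, so this case is ruled out; weight (2/7)·0 = 0.
If it is in envelope 2 (prior 2/7): the presenter has 2 equally likely choices, so probability 1/2; weight (2/7)·(1/2) = 1/7.
If it is in envelope 3 (prior 1/7): the presenter has 2 equally likely choices, so probability 1/2; weight (1/7)·(1/2) = 1/14.
If it is in envelope 4 (prior 2/7): the presenter has 3 equally likely choices, so probability 1/3; weight (2/7)·(1/3) = 2/21.
The weights sum to 13/42.
So P(the cheque in envelope 3 | the presenter opened envelope 1) = (1/14) / (13/42) = 3/13.

3/13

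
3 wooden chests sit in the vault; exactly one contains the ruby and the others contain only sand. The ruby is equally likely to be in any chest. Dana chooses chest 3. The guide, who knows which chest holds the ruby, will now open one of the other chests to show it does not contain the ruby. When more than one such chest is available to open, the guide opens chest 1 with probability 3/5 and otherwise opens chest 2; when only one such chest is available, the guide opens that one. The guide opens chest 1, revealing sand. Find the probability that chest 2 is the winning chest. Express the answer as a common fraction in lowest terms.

5/8

Apply Bayes' rule, conditioning on where the ruby actually is.
If it is in chest 1 (prior 1/3): the guide opened chest 1, so this case is ruled out; weight (1/3)·0 = 0.
If it is in chest 2 (prior 1/3): only chest 1 is available, probability 1; weight (1/3)·1 = 1/3.
If it is in chest 3 (prior 1/3): chest 1 is available, opened with probability 3/5; weight (1/3)·(3/5) = 1/5.
The weights sum to 8/15.
So P(the ruby in chest 2 | the guide opened chest 1) = (1/3) / (8/15) = 5/8.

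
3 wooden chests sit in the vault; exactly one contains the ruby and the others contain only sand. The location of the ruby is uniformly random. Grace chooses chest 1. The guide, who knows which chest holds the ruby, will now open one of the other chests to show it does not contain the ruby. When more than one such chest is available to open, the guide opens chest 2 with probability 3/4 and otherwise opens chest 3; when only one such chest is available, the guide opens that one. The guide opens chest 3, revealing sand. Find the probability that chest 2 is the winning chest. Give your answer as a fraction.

4/5

Apply Bayes' rule, conditioning on where the ruby actually is.
If it is in chest 1 (prior 1/3): chest 2 is available but not opened, probability 1/4; weight (1/3)·(1/4) = 1/12.
If it is in chest 2 (prior 1/3): only chest 3 is available, probability 1; weight (1/3)·1 = 1/3.
If it is in chest 3 (prior 1/3): the guide opened chest 3, so this case is ruled out; weight (1/3)·0 = 0.
The weights sum to 5/12.
So P(the ruby in chest 2 | the guide opened chest 3) = (1/3) / (5/12) = 4/5.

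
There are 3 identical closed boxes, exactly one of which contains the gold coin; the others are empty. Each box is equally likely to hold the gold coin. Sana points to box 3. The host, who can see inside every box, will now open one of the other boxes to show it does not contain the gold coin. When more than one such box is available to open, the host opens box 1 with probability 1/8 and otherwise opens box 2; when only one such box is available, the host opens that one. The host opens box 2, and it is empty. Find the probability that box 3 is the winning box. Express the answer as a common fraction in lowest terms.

7/15

Consider each possible location of the gold coin in turn.
If it is in box 1 (prior 1/3): only box 2 is available, probability 1; weight (1/3)·1 = 1/3.
If it is in box 2 (prior 1/3): the host opened box 2, so this case is ruled out; weight (1/3)·0 = 0.
If it is in box 3 (prior 1/3): box 1 is available but not opened, probability 7/8; weight (1/3)·(7/8) = 7/24.
The weights sum to 5/8.
So P(the gold coin in box 3 | the host opened box 2) = (7/24) / (5/8) = 7/15.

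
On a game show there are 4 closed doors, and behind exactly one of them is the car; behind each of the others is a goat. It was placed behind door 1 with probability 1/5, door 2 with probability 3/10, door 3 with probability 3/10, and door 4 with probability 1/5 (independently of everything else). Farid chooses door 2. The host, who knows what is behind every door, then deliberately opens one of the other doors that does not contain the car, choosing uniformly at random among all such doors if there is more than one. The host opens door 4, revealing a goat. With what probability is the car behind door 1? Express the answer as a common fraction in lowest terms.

Condition on the true location of the car.
If it is behind door 1 (prior 1/5): the host has 2 equally likely choices, so probability 1/2; weight (1/5)·(1/2) = 1/10.
If it is behind door 2 (prior 3/10): the host has 3 equally likely choices, so probability 1/3; weight (3/10)·(1/3) = 1/10.
If it is behind door 3 (prior 3/10): the host has 2 equally likely choices, so probability 1/2; weight (3/10)·(1/2) = 3/20.
If it is behind door 4 (prior 1/5): the host opened door 4, so this case is ruled out; weight (1/5)·0 = 0.
The weights sum to 7/20.
So P(the car behind door 1 | the host opened door 4) = (1/10) / (7/20) = 2/7.

2/7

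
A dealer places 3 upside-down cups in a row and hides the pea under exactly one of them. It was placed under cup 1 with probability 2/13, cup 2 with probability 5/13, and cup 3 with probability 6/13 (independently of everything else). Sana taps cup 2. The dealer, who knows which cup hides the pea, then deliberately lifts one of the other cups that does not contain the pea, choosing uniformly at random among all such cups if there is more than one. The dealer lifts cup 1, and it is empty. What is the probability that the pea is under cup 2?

5/17

Apply Bayes' rule, conditioning on where the pea actually is.
If it is under cup 1 (prior 2/13): the dealer opened cup 1, so this case is ruled out; weight (2/13)·0 = 0.
If it is under cup 2 (prior 5/13): the dealer has 2 equally likely choices, so probability 1/2; weight (5/13)·(1/2) = 5/26.
If it is under cup 3 (prior 6/13): the dealer has no choice, probability 1; weight (6/13)·1 = 6/13.
The weights sum to 17/26.
So P(the pea under cup 2 | the dealer opened cup 1) = (5/26) / (17/26) = 5/17.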